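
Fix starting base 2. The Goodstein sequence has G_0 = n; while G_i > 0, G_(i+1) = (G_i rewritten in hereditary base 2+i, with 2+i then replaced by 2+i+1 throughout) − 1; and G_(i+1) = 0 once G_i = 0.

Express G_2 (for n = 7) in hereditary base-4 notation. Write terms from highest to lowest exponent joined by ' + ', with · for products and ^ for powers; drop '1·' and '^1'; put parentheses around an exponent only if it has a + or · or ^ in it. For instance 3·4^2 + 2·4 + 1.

(0) 7|_2 = 2^2 + 2 + 1 ↦ 3^3 + 3 + 1|_3 = 31 ⇒ 30
(1) 30|_3 = 3^3 + 3 ↦ 4^4 + 4|_4 = 260 ⇒ 259
(2) 259|_4 = 4^4 + 3 ↦ 5^5 + 3|_5 = 3128 ⇒ 3127

4^4 + 3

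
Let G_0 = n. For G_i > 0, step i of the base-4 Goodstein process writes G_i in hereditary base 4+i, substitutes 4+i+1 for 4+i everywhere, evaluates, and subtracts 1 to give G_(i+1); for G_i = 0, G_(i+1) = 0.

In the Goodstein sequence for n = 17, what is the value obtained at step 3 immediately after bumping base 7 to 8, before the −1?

base 4: 17 = 4^2 + 1; at 5: 5^2 + 1 = 26; next = 25
base 5: 25 = 5^2; at 6: 6^2 = 36; next = 35
base 6: 35 = 5·6 + 5; at 7: 5·7 + 5 = 40; next = 39
base 7: 39 = 5·7 + 4; at 8: 5·8 + 4 = 44; next = 43

44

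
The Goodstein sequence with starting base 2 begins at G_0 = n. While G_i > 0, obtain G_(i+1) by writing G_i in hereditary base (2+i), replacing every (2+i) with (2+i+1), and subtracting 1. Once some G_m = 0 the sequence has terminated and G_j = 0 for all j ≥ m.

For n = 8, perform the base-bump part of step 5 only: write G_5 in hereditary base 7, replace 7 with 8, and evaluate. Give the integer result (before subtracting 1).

33554572

i=0: 8 = 2^(2 + 1) (b=2); 2→3: 3^(3 + 1) = 81; 81−1 = 80
i=1: 80 = 2·3^3 + 2·3^2 + 2·3 + 2 (b=3); 3→4: 2·4^4 + 2·4^2 + 2·4 + 2 = 554; 554−1 = 553
i=2: 553 = 2·4^4 + 2·4^2 + 2·4 + 1 (b=4); 4→5: 2·5^5 + 2·5^2 + 2·5 + 1 = 6311; 6311−1 = 6310
i=3: 6310 = 2·5^5 + 2·5^2 + 2·5 (b=5); 5→6: 2·6^6 + 2·6^2 + 2·6 = 93396; 93396−1 = 93395
i=4: 93395 = 2·6^6 + 2·6^2 + 6 + 5 (b=6); 6→7: 2·7^7 + 2·7^2 + 7 + 5 = 1647196; 1647196−1 = 1647195
i=5: 1647195 = 2·7^7 + 2·7^2 + 7 + 4 (b=7); 7→8: 2·8^8 + 2·8^2 + 8 + 4 = 33554572; 33554572−1 = 33554571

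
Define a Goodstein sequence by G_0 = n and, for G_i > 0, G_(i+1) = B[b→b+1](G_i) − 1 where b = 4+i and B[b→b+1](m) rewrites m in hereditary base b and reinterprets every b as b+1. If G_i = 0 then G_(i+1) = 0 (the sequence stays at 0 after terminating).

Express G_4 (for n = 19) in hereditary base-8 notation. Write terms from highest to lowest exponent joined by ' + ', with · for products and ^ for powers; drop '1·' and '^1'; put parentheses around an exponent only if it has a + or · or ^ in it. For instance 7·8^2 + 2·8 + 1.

19 —HB4→ 4^2 + 3 —bump→ 5^2 + 3 = 28 —(−1)→ 27
27 —HB5→ 5^2 + 2 —bump→ 6^2 + 2 = 38 —(−1)→ 37
37 —HB6→ 6^2 + 1 —bump→ 7^2 + 1 = 50 —(−1)→ 49
49 —HB7→ 7^2 —bump→ 8^2 = 64 —(−1)→ 63
63 —HB8→ 7·8 + 7 —bump→ 7·9 + 7 = 70 —(−1)→ 69

7·8 + 7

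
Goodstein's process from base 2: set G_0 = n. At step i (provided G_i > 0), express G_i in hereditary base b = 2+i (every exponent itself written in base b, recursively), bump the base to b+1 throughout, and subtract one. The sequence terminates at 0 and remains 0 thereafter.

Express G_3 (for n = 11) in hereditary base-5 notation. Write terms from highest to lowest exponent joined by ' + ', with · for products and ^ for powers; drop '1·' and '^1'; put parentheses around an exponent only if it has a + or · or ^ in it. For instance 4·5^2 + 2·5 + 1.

base 2: 11 = 2^(2 + 1) + 2 + 1; at 3: 3^(3 + 1) + 3 + 1 = 85; next = 84
base 3: 84 = 3^(3 + 1) + 3; at 4: 4^(4 + 1) + 4 = 1028; next = 1027
base 4: 1027 = 4^(4 + 1) + 3; at 5: 5^(5 + 1) + 3 = 15628; next = 15627
base 5: 15627 = 5^(5 + 1) + 2; at 6: 6^(6 + 1) + 2 = 279938; next = 279937

5^(5 + 1) + 2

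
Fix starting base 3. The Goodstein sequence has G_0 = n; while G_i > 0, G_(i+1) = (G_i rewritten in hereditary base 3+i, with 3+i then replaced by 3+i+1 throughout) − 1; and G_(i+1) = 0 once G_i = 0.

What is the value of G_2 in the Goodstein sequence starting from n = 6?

G_0 = 6. HB_3(6) = 2·3. Bump = 8. G_1 = 7.
G_1 = 7. HB_4(7) = 4 + 3. Bump = 8. G_2 = 7.
G_2 = 7. HB_5(7) = 5 + 2. Bump = 8. G_3 = 7.

7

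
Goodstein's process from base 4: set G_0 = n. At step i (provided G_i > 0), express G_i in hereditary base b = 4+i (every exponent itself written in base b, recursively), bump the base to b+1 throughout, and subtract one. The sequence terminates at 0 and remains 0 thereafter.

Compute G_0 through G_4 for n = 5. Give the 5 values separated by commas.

i=0: 5 = 4 + 1 (b=4); 4→5: 5 + 1 = 6; 6−1 = 5
i=1: 5 = 5 (b=5); 5→6: 6 = 6; 6−1 = 5
i=2: 5 = 5 (b=6); 6→7: 5 = 5; 5−1 = 4
i=3: 4 = 4 (b=7); 7→8: 4 = 4; 4−1 = 3

5, 5, 5, 4, 3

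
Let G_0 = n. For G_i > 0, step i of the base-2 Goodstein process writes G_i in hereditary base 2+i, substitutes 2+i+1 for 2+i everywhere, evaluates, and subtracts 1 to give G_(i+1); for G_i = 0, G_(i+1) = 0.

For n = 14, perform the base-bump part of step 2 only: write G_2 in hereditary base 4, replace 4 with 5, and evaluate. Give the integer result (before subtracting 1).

base 2: 14 = 2^(2 + 1) + 2^2 + 2; at 3: 3^(3 + 1) + 3^3 + 3 = 111; next = 110
base 3: 110 = 3^(3 + 1) + 3^3 + 2; at 4: 4^(4 + 1) + 4^4 + 2 = 1282; next = 1281
base 4: 1281 = 4^(4 + 1) + 4^4 + 1; at 5: 5^(5 + 1) + 5^5 + 1 = 18751; next = 18750

18751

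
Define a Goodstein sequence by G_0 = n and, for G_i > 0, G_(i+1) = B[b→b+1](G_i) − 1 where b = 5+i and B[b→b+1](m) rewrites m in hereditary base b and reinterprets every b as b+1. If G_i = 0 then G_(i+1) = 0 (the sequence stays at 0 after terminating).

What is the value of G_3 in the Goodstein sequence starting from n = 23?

i=0: 23 = 4·5 + 3 (b=5); 5→6: 4·6 + 3 = 27; 27−1 = 26
i=1: 26 = 4·6 + 2 (b=6); 6→7: 4·7 + 2 = 30; 30−1 = 29
i=2: 29 = 4·7 + 1 (b=7); 7→8: 4·8 + 1 = 33; 33−1 = 32
i=3: 32 = 4·8 (b=8); 8→9: 4·9 = 36; 36−1 = 35

32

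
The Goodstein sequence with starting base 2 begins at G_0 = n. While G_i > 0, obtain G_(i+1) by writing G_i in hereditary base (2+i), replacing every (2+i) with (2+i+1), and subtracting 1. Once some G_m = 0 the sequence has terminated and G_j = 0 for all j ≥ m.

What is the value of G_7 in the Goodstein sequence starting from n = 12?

3486784574

step 0: 12 = 2^(2 + 1) + 2^2; sub 3 for 2: 3^(3 + 1) + 3^3; = 108; G_1 = 108−1 = 107
step 1: 107 = 3^(3 + 1) + 2·3^2 + 2·3 + 2; sub 4 for 3: 4^(4 + 1) + 2·4^2 + 2·4 + 2; = 1066; G_2 = 1066−1 = 1065
step 2: 1065 = 4^(4 + 1) + 2·4^2 + 2·4 + 1; sub 5 for 4: 5^(5 + 1) + 2·5^2 + 2·5 + 1; = 15686; G_3 = 15686−1 = 15685
step 3: 15685 = 5^(5 + 1) + 2·5^2 + 2·5; sub 6 for 5: 6^(6 + 1) + 2·6^2 + 2·6; = 280020; G_4 = 280020−1 = 280019
step 4: 280019 = 6^(6 + 1) + 2·6^2 + 6 + 5; sub 7 for 6: 7^(7 + 1) + 2·7^2 + 7 + 5; = 5764911; G_5 = 5764911−1 = 5764910
step 5: 5764910 = 7^(7 + 1) + 2·7^2 + 7 + 4; sub 8 for 7: 8^(8 + 1) + 2·8^2 + 8 + 4; = 134217868; G_6 = 134217868−1 = 134217867
step 6: 134217867 = 8^(8 + 1) + 2·8^2 + 8 + 3; sub 9 for 8: 9^(9 + 1) + 2·9^2 + 9 + 3; = 3486784575; G_7 = 3486784575−1 = 3486784574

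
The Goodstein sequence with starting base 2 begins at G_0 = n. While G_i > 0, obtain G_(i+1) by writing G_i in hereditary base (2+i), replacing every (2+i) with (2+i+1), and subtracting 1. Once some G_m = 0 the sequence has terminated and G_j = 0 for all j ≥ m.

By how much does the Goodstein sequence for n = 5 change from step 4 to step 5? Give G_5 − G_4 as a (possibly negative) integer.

422

base 2: 5 = 2^2 + 1; at 3: 3^3 + 1 = 28; next = 27
base 3: 27 = 3^3; at 4: 4^4 = 256; next = 255
base 4: 255 = 3·4^3 + 3·4^2 + 3·4 + 3; at 5: 3·5^3 + 3·5^2 + 3·5 + 3 = 468; next = 467
base 5: 467 = 3·5^3 + 3·5^2 + 3·5 + 2; at 6: 3·6^3 + 3·6^2 + 3·6 + 2 = 776; next = 775
base 6: 775 = 3·6^3 + 3·6^2 + 3·6 + 1; at 7: 3·7^3 + 3·7^2 + 3·7 + 1 = 1198; next = 1197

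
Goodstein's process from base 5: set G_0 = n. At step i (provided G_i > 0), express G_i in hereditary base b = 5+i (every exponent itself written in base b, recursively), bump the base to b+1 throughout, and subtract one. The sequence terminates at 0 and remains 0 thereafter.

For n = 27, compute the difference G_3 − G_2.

14

G_0=27  [base 5] 5^2 + 2  →[5↦6]→  6^2 + 2 = 38  −1 ⇒ G_1=37
G_1=37  [base 6] 6^2 + 1  →[6↦7]→  7^2 + 1 = 50  −1 ⇒ G_2=49
G_2=49  [base 7] 7^2  →[7↦8]→  8^2 = 64  −1 ⇒ G_3=63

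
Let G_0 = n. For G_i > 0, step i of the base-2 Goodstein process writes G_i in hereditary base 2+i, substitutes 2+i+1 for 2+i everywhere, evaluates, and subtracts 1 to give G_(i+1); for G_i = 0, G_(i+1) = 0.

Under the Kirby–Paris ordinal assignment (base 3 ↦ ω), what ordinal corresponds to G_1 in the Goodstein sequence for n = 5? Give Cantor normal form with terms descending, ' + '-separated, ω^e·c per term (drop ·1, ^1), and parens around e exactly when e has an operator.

i=0: 5 = 2^2 + 1 (b=2); 2→3: 3^3 + 1 = 28; 28−1 = 27
i=1: 27 = 3^3 (b=3); 3→4: 4^4 = 256; 256−1 = 255

ω^ω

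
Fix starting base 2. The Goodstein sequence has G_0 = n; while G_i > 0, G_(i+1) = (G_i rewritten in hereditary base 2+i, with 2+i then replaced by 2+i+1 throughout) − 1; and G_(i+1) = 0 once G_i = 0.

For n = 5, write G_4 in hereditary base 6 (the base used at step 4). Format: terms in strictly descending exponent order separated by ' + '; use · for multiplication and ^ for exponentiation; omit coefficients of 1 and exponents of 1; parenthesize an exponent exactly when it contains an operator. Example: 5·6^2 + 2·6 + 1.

base 2: 5 = 2^2 + 1; at 3: 3^3 + 1 = 28; next = 27
base 3: 27 = 3^3; at 4: 4^4 = 256; next = 255
base 4: 255 = 3·4^3 + 3·4^2 + 3·4 + 3; at 5: 3·5^3 + 3·5^2 + 3·5 + 3 = 468; next = 467
base 5: 467 = 3·5^3 + 3·5^2 + 3·5 + 2; at 6: 3·6^3 + 3·6^2 + 3·6 + 2 = 776; next = 775
base 6: 775 = 3·6^3 + 3·6^2 + 3·6 + 1; at 7: 3·7^3 + 3·7^2 + 3·7 + 1 = 1198; next = 1197

3·6^3 + 3·6^2 + 3·6 + 1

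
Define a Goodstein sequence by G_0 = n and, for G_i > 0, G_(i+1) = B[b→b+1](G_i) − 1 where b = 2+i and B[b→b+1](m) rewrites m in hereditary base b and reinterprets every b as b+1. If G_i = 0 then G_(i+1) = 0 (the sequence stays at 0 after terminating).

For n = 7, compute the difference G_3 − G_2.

2868

step 0: 7 = 2^2 + 2 + 1; sub 3 for 2: 3^3 + 3 + 1; = 31; G_1 = 31−1 = 30
step 1: 30 = 3^3 + 3; sub 4 for 3: 4^4 + 4; = 260; G_2 = 260−1 = 259
step 2: 259 = 4^4 + 3; sub 5 for 4: 5^5 + 3; = 3128; G_3 = 3128−1 = 3127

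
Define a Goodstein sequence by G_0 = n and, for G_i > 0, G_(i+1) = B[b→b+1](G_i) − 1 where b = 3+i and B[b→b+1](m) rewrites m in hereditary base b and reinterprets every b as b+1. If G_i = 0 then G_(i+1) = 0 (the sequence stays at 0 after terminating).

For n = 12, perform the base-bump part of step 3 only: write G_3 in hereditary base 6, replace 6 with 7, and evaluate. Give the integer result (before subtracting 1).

i=0: 12 = 3^2 + 3 (b=3); 3→4: 4^2 + 4 = 20; 20−1 = 19
i=1: 19 = 4^2 + 3 (b=4); 4→5: 5^2 + 3 = 28; 28−1 = 27
i=2: 27 = 5^2 + 2 (b=5); 5→6: 6^2 + 2 = 38; 38−1 = 37
i=3: 37 = 6^2 + 1 (b=6); 6→7: 7^2 + 1 = 50; 50−1 = 49

50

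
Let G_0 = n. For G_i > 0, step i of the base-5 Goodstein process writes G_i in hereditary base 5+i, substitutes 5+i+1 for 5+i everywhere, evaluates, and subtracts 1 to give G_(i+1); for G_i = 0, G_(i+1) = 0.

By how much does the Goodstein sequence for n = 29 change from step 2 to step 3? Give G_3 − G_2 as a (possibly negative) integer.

base 5: 29 = 5^2 + 4; at 6: 6^2 + 4 = 40; next = 39
base 6: 39 = 6^2 + 3; at 7: 7^2 + 3 = 52; next = 51
base 7: 51 = 7^2 + 2; at 8: 8^2 + 2 = 66; next = 65

14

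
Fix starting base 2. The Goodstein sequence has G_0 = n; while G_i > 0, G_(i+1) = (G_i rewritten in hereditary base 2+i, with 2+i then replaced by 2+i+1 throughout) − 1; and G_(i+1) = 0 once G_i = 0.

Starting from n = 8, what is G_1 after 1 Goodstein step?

step 0: 8 = 2^(2 + 1); sub 3 for 2: 3^(3 + 1); = 81; G_1 = 81−1 = 80
step 1: 80 = 2·3^3 + 2·3^2 + 2·3 + 2; sub 4 for 3: 2·4^4 + 2·4^2 + 2·4 + 2; = 554; G_2 = 554−1 = 553

80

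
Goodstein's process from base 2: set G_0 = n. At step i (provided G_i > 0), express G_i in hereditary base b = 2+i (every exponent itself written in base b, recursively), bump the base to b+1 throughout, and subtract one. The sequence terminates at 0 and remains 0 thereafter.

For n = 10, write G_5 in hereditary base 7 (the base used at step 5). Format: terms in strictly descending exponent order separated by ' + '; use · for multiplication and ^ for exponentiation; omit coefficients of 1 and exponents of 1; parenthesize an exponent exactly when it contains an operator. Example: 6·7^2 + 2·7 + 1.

5·7^7 + 5·7^5 + 5·7^4 + 5·7^3 + 5·7^2 + 5·7 + 4

step 0: 10 = 2^(2 + 1) + 2; sub 3 for 2: 3^(3 + 1) + 3; = 84; G_1 = 84−1 = 83
step 1: 83 = 3^(3 + 1) + 2; sub 4 for 3: 4^(4 + 1) + 2; = 1026; G_2 = 1026−1 = 1025
step 2: 1025 = 4^(4 + 1) + 1; sub 5 for 4: 5^(5 + 1) + 1; = 15626; G_3 = 15626−1 = 15625
step 3: 15625 = 5^(5 + 1); sub 6 for 5: 6^(6 + 1); = 279936; G_4 = 279936−1 = 279935
step 4: 279935 = 5·6^6 + 5·6^5 + 5·6^4 + 5·6^3 + 5·6^2 + 5·6 + 5; sub 7 for 6: 5·7^7 + 5·7^5 + 5·7^4 + 5·7^3 + 5·7^2 + 5·7 + 5; = 4215755; G_5 = 4215755−1 = 4215754
step 5: 4215754 = 5·7^7 + 5·7^5 + 5·7^4 + 5·7^3 + 5·7^2 + 5·7 + 4; sub 8 for 7: 5·8^8 + 5·8^5 + 5·8^4 + 5·8^3 + 5·8^2 + 5·8 + 4; = 84073324; G_6 = 84073324−1 = 84073323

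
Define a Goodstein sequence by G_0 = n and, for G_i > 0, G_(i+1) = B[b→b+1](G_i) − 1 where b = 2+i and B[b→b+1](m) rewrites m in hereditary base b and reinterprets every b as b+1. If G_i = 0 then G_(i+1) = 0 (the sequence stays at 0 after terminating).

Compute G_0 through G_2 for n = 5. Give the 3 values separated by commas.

5, 27, 255

i=0: 5 = 2^2 + 1 (b=2); 2→3: 3^3 + 1 = 28; 28−1 = 27
i=1: 27 = 3^3 (b=3); 3→4: 4^4 = 256; 256−1 = 255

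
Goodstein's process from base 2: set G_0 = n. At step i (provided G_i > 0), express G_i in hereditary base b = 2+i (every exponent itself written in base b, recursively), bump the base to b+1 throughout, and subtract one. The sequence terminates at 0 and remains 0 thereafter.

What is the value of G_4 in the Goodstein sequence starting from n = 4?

step 0: 4 = 2^2; sub 3 for 2: 3^3; = 27; G_1 = 27−1 = 26
step 1: 26 = 2·3^2 + 2·3 + 2; sub 4 for 3: 2·4^2 + 2·4 + 2; = 42; G_2 = 42−1 = 41
step 2: 41 = 2·4^2 + 2·4 + 1; sub 5 for 4: 2·5^2 + 2·5 + 1; = 61; G_3 = 61−1 = 60
step 3: 60 = 2·5^2 + 2·5; sub 6 for 5: 2·6^2 + 2·6; = 84; G_4 = 84−1 = 83
step 4: 83 = 2·6^2 + 6 + 5; sub 7 for 6: 2·7^2 + 7 + 5; = 110; G_5 = 110−1 = 109

83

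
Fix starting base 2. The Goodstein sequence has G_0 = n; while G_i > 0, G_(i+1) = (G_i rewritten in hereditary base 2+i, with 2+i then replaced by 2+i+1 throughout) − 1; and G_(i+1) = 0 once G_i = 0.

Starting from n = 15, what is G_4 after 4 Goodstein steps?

326593

i=0: 15 = 2^(2 + 1) + 2^2 + 2 + 1 (b=2); 2→3: 3^(3 + 1) + 3^3 + 3 + 1 = 112; 112−1 = 111
i=1: 111 = 3^(3 + 1) + 3^3 + 3 (b=3); 3→4: 4^(4 + 1) + 4^4 + 4 = 1284; 1284−1 = 1283
i=2: 1283 = 4^(4 + 1) + 4^4 + 3 (b=4); 4→5: 5^(5 + 1) + 5^5 + 3 = 18753; 18753−1 = 18752
i=3: 18752 = 5^(5 + 1) + 5^5 + 2 (b=5); 5→6: 6^(6 + 1) + 6^6 + 2 = 326594; 326594−1 = 326593
i=4: 326593 = 6^(6 + 1) + 6^6 + 1 (b=6); 6→7: 7^(7 + 1) + 7^7 + 1 = 6588345; 6588345−1 = 6588344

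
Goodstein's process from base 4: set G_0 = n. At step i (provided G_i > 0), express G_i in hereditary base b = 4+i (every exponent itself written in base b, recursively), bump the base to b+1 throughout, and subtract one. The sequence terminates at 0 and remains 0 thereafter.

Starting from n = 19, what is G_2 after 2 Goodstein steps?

37

(0) 19|_4 = 4^2 + 3 ↦ 5^2 + 3|_5 = 28 ⇒ 27
(1) 27|_5 = 5^2 + 2 ↦ 6^2 + 2|_6 = 38 ⇒ 37
(2) 37|_6 = 6^2 + 1 ↦ 7^2 + 1|_7 = 50 ⇒ 49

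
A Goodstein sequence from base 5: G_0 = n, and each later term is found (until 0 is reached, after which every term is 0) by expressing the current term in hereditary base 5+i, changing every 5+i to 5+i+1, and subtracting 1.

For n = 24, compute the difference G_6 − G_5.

(0) 24|_5 = 4·5 + 4 ↦ 4·6 + 4|_6 = 28 ⇒ 27
(1) 27|_6 = 4·6 + 3 ↦ 4·7 + 3|_7 = 31 ⇒ 30
(2) 30|_7 = 4·7 + 2 ↦ 4·8 + 2|_8 = 34 ⇒ 33
(3) 33|_8 = 4·8 + 1 ↦ 4·9 + 1|_9 = 37 ⇒ 36
(4) 36|_9 = 4·9 ↦ 4·10|_10 = 40 ⇒ 39
(5) 39|_10 = 3·10 + 9 ↦ 3·11 + 9|_11 = 42 ⇒ 41

2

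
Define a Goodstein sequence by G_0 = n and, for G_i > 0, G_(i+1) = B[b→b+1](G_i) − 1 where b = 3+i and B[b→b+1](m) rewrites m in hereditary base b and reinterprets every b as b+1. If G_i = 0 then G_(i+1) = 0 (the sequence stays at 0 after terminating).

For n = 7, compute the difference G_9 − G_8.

-1

[0] 7 ≡ 2·3 + 1 (base 3). Lift 4: 9. −1: 8.
[1] 8 ≡ 2·4 (base 4). Lift 5: 10. −1: 9.
[2] 9 ≡ 5 + 4 (base 5). Lift 6: 10. −1: 9.
[3] 9 ≡ 6 + 3 (base 6). Lift 7: 10. −1: 9.
[4] 9 ≡ 7 + 2 (base 7). Lift 8: 10. −1: 9.
[5] 9 ≡ 8 + 1 (base 8). Lift 9: 10. −1: 9.
[6] 9 ≡ 9 (base 9). Lift 10: 10. −1: 9.
[7] 9 ≡ 9 (base 10). Lift 11: 9. −1: 8.
[8] 8 ≡ 8 (base 11). Lift 12: 8. −1: 7.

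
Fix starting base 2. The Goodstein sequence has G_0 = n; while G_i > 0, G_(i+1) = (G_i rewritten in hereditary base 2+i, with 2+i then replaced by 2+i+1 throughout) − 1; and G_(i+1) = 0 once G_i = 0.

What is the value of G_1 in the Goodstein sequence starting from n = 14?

G_0=14  [base 2] 2^(2 + 1) + 2^2 + 2  →[2↦3]→  3^(3 + 1) + 3^3 + 3 = 111  −1 ⇒ G_1=110
G_1=110  [base 3] 3^(3 + 1) + 3^3 + 2  →[3↦4]→  4^(4 + 1) + 4^4 + 2 = 1282  −1 ⇒ G_2=1281

110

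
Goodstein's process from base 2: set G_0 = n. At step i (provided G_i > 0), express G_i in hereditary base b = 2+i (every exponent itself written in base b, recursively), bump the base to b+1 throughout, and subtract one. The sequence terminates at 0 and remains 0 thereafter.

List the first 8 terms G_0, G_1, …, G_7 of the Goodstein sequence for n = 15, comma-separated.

base 2: 15 = 2^(2 + 1) + 2^2 + 2 + 1; at 3: 3^(3 + 1) + 3^3 + 3 + 1 = 112; next = 111
base 3: 111 = 3^(3 + 1) + 3^3 + 3; at 4: 4^(4 + 1) + 4^4 + 4 = 1284; next = 1283
base 4: 1283 = 4^(4 + 1) + 4^4 + 3; at 5: 5^(5 + 1) + 5^5 + 3 = 18753; next = 18752
base 5: 18752 = 5^(5 + 1) + 5^5 + 2; at 6: 6^(6 + 1) + 6^6 + 2 = 326594; next = 326593
base 6: 326593 = 6^(6 + 1) + 6^6 + 1; at 7: 7^(7 + 1) + 7^7 + 1 = 6588345; next = 6588344
base 7: 6588344 = 7^(7 + 1) + 7^7; at 8: 8^(8 + 1) + 8^8 = 150994944; next = 150994943
base 8: 150994943 = 8^(8 + 1) + 7·8^7 + 7·8^6 + 7·8^5 + 7·8^4 + 7·8^3 + 7·8^2 + 7·8 + 7; at 9: 9^(9 + 1) + 7·9^7 + 7·9^6 + 7·9^5 + 7·9^4 + 7·9^3 + 7·9^2 + 7·9 + 7 = 3524450281; next = 3524450280

15, 111, 1283, 18752, 326593, 6588344, 150994943, 3524450280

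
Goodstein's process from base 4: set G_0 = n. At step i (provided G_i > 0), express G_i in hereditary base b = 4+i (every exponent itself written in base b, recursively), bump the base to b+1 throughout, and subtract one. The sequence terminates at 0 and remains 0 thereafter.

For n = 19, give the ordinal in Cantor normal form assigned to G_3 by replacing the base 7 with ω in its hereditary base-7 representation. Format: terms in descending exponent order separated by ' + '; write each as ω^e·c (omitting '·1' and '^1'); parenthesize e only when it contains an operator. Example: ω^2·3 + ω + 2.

i=0: 19 = 4^2 + 3 (b=4); 4→5: 5^2 + 3 = 28; 28−1 = 27
i=1: 27 = 5^2 + 2 (b=5); 5→6: 6^2 + 2 = 38; 38−1 = 37
i=2: 37 = 6^2 + 1 (b=6); 6→7: 7^2 + 1 = 50; 50−1 = 49
i=3: 49 = 7^2 (b=7); 7→8: 8^2 = 64; 64−1 = 63

ω^2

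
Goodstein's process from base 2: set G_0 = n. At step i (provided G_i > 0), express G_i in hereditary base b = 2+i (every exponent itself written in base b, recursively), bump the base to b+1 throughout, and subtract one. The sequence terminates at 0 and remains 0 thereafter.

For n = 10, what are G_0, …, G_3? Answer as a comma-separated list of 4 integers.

G_0=10  [base 2] 2^(2 + 1) + 2  →[2↦3]→  3^(3 + 1) + 3 = 84  −1 ⇒ G_1=83
G_1=83  [base 3] 3^(3 + 1) + 2  →[3↦4]→  4^(4 + 1) + 2 = 1026  −1 ⇒ G_2=1025
G_2=1025  [base 4] 4^(4 + 1) + 1  →[4↦5]→  5^(5 + 1) + 1 = 15626  −1 ⇒ G_3=15625

10, 83, 1025, 15625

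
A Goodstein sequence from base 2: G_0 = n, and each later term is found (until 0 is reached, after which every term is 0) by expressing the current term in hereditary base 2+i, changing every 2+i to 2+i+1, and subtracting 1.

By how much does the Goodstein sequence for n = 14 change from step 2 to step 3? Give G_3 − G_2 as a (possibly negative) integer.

i=0: 14 = 2^(2 + 1) + 2^2 + 2 (b=2); 2→3: 3^(3 + 1) + 3^3 + 3 = 111; 111−1 = 110
i=1: 110 = 3^(3 + 1) + 3^3 + 2 (b=3); 3→4: 4^(4 + 1) + 4^4 + 2 = 1282; 1282−1 = 1281
i=2: 1281 = 4^(4 + 1) + 4^4 + 1 (b=4); 4→5: 5^(5 + 1) + 5^5 + 1 = 18751; 18751−1 = 18750

17469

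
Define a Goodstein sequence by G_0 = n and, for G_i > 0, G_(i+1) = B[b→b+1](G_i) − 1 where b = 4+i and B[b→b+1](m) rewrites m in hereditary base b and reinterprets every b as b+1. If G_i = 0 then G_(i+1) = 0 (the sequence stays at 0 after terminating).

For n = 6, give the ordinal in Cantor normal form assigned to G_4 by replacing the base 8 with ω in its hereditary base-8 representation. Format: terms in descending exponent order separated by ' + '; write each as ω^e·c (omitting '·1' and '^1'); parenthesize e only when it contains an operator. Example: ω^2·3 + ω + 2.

6 —HB4→ 4 + 2 —bump→ 5 + 2 = 7 —(−1)→ 6
6 —HB5→ 5 + 1 —bump→ 6 + 1 = 7 —(−1)→ 6
6 —HB6→ 6 —bump→ 7 = 7 —(−1)→ 6
6 —HB7→ 6 —bump→ 6 = 6 —(−1)→ 5
5 —HB8→ 5 —bump→ 5 = 5 —(−1)→ 4

5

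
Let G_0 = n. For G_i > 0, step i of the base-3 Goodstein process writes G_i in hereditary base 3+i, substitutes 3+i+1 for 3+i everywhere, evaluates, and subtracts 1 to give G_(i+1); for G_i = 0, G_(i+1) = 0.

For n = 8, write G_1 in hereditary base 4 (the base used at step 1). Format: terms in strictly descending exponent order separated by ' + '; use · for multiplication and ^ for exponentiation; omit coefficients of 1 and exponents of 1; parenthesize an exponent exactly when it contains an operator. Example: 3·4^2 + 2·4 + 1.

2·4 + 1

(0) 8|_3 = 2·3 + 2 ↦ 2·4 + 2|_4 = 10 ⇒ 9
(1) 9|_4 = 2·4 + 1 ↦ 2·5 + 1|_5 = 11 ⇒ 10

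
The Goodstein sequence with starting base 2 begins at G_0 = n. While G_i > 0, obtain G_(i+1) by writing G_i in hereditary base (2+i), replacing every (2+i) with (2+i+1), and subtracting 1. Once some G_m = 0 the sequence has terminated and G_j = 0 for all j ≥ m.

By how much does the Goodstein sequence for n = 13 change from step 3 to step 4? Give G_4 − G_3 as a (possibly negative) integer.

264619

step 0: 13 = 2^(2 + 1) + 2^2 + 1; sub 3 for 2: 3^(3 + 1) + 3^3 + 1; = 109; G_1 = 109−1 = 108
step 1: 108 = 3^(3 + 1) + 3^3; sub 4 for 3: 4^(4 + 1) + 4^4; = 1280; G_2 = 1280−1 = 1279
step 2: 1279 = 4^(4 + 1) + 3·4^3 + 3·4^2 + 3·4 + 3; sub 5 for 4: 5^(5 + 1) + 3·5^3 + 3·5^2 + 3·5 + 3; = 16093; G_3 = 16093−1 = 16092
step 3: 16092 = 5^(5 + 1) + 3·5^3 + 3·5^2 + 3·5 + 2; sub 6 for 5: 6^(6 + 1) + 3·6^3 + 3·6^2 + 3·6 + 2; = 280712; G_4 = 280712−1 = 280711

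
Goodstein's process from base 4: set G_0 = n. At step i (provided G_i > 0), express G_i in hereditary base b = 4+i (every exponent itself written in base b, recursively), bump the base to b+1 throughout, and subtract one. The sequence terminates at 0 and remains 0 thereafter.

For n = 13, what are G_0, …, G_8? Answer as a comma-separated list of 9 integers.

13, 15, 17, 18, 19, 20, 21, 22, 23

G_0 = 13. HB_4(13) = 3·4 + 1. Bump = 16. G_1 = 15.
G_1 = 15. HB_5(15) = 3·5. Bump = 18. G_2 = 17.
G_2 = 17. HB_6(17) = 2·6 + 5. Bump = 19. G_3 = 18.
G_3 = 18. HB_7(18) = 2·7 + 4. Bump = 20. G_4 = 19.
G_4 = 19. HB_8(19) = 2·8 + 3. Bump = 21. G_5 = 20.
G_5 = 20. HB_9(20) = 2·9 + 2. Bump = 22. G_6 = 21.
G_6 = 21. HB_10(21) = 2·10 + 1. Bump = 23. G_7 = 22.
G_7 = 22. HB_11(22) = 2·11. Bump = 24. G_8 = 23.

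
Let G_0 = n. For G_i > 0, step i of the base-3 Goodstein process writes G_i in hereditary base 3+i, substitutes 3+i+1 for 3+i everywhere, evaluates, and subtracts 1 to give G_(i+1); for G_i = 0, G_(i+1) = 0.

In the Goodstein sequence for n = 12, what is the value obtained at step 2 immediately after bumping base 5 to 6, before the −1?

G_0=12  [base 3] 3^2 + 3  →[3↦4]→  4^2 + 4 = 20  −1 ⇒ G_1=19
G_1=19  [base 4] 4^2 + 3  →[4↦5]→  5^2 + 3 = 28  −1 ⇒ G_2=27

38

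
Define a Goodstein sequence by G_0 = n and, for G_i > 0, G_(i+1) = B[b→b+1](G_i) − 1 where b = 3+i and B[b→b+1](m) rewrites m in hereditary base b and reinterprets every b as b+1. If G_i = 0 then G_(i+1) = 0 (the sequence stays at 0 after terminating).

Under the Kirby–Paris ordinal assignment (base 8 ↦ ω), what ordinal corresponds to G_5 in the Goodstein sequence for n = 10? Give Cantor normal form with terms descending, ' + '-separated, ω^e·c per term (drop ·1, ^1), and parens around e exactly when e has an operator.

i=0: 10 = 3^2 + 1 (b=3); 3→4: 4^2 + 1 = 17; 17−1 = 16
i=1: 16 = 4^2 (b=4); 4→5: 5^2 = 25; 25−1 = 24
i=2: 24 = 4·5 + 4 (b=5); 5→6: 4·6 + 4 = 28; 28−1 = 27
i=3: 27 = 4·6 + 3 (b=6); 6→7: 4·7 + 3 = 31; 31−1 = 30
i=4: 30 = 4·7 + 2 (b=7); 7→8: 4·8 + 2 = 34; 34−1 = 33
i=5: 33 = 4·8 + 1 (b=8); 8→9: 4·9 + 1 = 37; 37−1 = 36

ω·4 + 1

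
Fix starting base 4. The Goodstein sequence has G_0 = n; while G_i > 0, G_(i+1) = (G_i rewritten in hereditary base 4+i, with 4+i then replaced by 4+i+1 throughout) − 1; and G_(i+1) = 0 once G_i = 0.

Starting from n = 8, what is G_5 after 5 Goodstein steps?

9

i=0: 8 = 2·4 (b=4); 4→5: 2·5 = 10; 10−1 = 9
i=1: 9 = 5 + 4 (b=5); 5→6: 6 + 4 = 10; 10−1 = 9
i=2: 9 = 6 + 3 (b=6); 6→7: 7 + 3 = 10; 10−1 = 9
i=3: 9 = 7 + 2 (b=7); 7→8: 8 + 2 = 10; 10−1 = 9
i=4: 9 = 8 + 1 (b=8); 8→9: 9 + 1 = 10; 10−1 = 9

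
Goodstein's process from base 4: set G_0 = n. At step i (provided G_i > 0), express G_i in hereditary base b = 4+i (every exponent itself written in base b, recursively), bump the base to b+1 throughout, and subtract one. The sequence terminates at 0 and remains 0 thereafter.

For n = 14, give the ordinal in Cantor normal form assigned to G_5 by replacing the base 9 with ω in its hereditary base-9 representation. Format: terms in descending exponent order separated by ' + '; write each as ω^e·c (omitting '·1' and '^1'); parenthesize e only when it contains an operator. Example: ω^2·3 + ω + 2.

ω·2 + 4

base 4: 14 = 3·4 + 2; at 5: 3·5 + 2 = 17; next = 16
base 5: 16 = 3·5 + 1; at 6: 3·6 + 1 = 19; next = 18
base 6: 18 = 3·6; at 7: 3·7 = 21; next = 20
base 7: 20 = 2·7 + 6; at 8: 2·8 + 6 = 22; next = 21
base 8: 21 = 2·8 + 5; at 9: 2·9 + 5 = 23; next = 22
base 9: 22 = 2·9 + 4; at 10: 2·10 + 4 = 24; next = 23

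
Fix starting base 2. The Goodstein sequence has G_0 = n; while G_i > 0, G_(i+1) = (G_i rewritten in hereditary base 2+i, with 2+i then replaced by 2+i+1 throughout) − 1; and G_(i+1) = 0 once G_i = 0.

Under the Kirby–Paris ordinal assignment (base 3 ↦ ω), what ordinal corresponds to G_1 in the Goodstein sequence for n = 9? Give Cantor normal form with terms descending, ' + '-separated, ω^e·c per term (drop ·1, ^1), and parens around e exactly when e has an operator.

ω^(ω + 1)

i=0: 9 = 2^(2 + 1) + 1 (b=2); 2→3: 3^(3 + 1) + 1 = 82; 82−1 = 81
i=1: 81 = 3^(3 + 1) (b=3); 3→4: 4^(4 + 1) = 1024; 1024−1 = 1023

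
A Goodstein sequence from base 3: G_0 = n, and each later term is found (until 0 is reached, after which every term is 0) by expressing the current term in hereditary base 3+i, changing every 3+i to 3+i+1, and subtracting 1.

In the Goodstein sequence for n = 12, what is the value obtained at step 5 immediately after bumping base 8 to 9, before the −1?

base 3: 12 = 3^2 + 3; at 4: 4^2 + 4 = 20; next = 19
base 4: 19 = 4^2 + 3; at 5: 5^2 + 3 = 28; next = 27
base 5: 27 = 5^2 + 2; at 6: 6^2 + 2 = 38; next = 37
base 6: 37 = 6^2 + 1; at 7: 7^2 + 1 = 50; next = 49
base 7: 49 = 7^2; at 8: 8^2 = 64; next = 63
base 8: 63 = 7·8 + 7; at 9: 7·9 + 7 = 70; next = 69

70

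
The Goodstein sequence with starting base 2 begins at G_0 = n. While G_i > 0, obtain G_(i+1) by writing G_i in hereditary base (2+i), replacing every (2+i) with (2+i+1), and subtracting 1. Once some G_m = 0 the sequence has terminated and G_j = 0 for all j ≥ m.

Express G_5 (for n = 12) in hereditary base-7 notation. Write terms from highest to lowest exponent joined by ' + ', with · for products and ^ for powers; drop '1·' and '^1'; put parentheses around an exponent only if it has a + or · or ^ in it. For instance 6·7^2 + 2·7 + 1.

(0) 12|_2 = 2^(2 + 1) + 2^2 ↦ 3^(3 + 1) + 3^3|_3 = 108 ⇒ 107
(1) 107|_3 = 3^(3 + 1) + 2·3^2 + 2·3 + 2 ↦ 4^(4 + 1) + 2·4^2 + 2·4 + 2|_4 = 1066 ⇒ 1065
(2) 1065|_4 = 4^(4 + 1) + 2·4^2 + 2·4 + 1 ↦ 5^(5 + 1) + 2·5^2 + 2·5 + 1|_5 = 15686 ⇒ 15685
(3) 15685|_5 = 5^(5 + 1) + 2·5^2 + 2·5 ↦ 6^(6 + 1) + 2·6^2 + 2·6|_6 = 280020 ⇒ 280019
(4) 280019|_6 = 6^(6 + 1) + 2·6^2 + 6 + 5 ↦ 7^(7 + 1) + 2·7^2 + 7 + 5|_7 = 5764911 ⇒ 5764910
(5) 5764910|_7 = 7^(7 + 1) + 2·7^2 + 7 + 4 ↦ 8^(8 + 1) + 2·8^2 + 8 + 4|_8 = 134217868 ⇒ 134217867

7^(7 + 1) + 2·7^2 + 7 + 4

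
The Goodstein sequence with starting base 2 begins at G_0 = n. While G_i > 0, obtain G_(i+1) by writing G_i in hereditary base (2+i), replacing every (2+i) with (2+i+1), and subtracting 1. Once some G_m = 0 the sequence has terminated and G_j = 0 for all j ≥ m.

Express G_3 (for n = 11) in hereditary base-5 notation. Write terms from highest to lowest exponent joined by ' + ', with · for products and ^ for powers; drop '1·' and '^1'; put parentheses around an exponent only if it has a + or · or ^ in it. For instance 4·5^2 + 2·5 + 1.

11 —HB2→ 2^(2 + 1) + 2 + 1 —bump→ 3^(3 + 1) + 3 + 1 = 85 —(−1)→ 84
84 —HB3→ 3^(3 + 1) + 3 —bump→ 4^(4 + 1) + 4 = 1028 —(−1)→ 1027
1027 —HB4→ 4^(4 + 1) + 3 —bump→ 5^(5 + 1) + 3 = 15628 —(−1)→ 15627
15627 —HB5→ 5^(5 + 1) + 2 —bump→ 6^(6 + 1) + 2 = 279938 —(−1)→ 279937

5^(5 + 1) + 2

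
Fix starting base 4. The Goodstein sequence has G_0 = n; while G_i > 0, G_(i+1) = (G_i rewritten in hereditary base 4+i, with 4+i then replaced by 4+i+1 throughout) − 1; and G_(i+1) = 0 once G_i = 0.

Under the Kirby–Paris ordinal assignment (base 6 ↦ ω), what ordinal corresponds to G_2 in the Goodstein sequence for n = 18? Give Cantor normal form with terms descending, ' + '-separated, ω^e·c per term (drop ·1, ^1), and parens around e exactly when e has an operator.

ω^2

i=0: 18 = 4^2 + 2 (b=4); 4→5: 5^2 + 2 = 27; 27−1 = 26
i=1: 26 = 5^2 + 1 (b=5); 5→6: 6^2 + 1 = 37; 37−1 = 36
i=2: 36 = 6^2 (b=6); 6→7: 7^2 = 49; 49−1 = 48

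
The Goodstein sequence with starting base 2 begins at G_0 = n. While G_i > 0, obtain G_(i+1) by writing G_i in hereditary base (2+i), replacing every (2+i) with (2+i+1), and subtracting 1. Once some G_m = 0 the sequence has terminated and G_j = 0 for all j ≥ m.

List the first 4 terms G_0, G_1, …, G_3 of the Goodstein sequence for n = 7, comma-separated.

(0) 7|_2 = 2^2 + 2 + 1 ↦ 3^3 + 3 + 1|_3 = 31 ⇒ 30
(1) 30|_3 = 3^3 + 3 ↦ 4^4 + 4|_4 = 260 ⇒ 259
(2) 259|_4 = 4^4 + 3 ↦ 5^5 + 3|_5 = 3128 ⇒ 3127

7, 30, 259, 3127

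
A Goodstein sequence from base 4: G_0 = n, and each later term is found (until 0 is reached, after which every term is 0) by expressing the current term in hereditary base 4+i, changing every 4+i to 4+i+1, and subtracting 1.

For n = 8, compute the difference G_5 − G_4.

G_0 = 8. HB_4(8) = 2·4. Bump = 10. G_1 = 9.
G_1 = 9. HB_5(9) = 5 + 4. Bump = 10. G_2 = 9.
G_2 = 9. HB_6(9) = 6 + 3. Bump = 10. G_3 = 9.
G_3 = 9. HB_7(9) = 7 + 2. Bump = 10. G_4 = 9.
G_4 = 9. HB_8(9) = 8 + 1. Bump = 10. G_5 = 9.

0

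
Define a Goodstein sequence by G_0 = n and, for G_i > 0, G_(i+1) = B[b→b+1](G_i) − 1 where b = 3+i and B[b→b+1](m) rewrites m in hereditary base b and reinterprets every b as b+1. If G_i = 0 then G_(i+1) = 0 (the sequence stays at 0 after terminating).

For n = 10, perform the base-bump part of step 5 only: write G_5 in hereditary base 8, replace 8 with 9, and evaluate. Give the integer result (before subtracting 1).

37

step 0: 10 = 3^2 + 1; sub 4 for 3: 4^2 + 1; = 17; G_1 = 17−1 = 16
step 1: 16 = 4^2; sub 5 for 4: 5^2; = 25; G_2 = 25−1 = 24
step 2: 24 = 4·5 + 4; sub 6 for 5: 4·6 + 4; = 28; G_3 = 28−1 = 27
step 3: 27 = 4·6 + 3; sub 7 for 6: 4·7 + 3; = 31; G_4 = 31−1 = 30
step 4: 30 = 4·7 + 2; sub 8 for 7: 4·8 + 2; = 34; G_5 = 34−1 = 33
step 5: 33 = 4·8 + 1; sub 9 for 8: 4·9 + 1; = 37; G_6 = 37−1 = 36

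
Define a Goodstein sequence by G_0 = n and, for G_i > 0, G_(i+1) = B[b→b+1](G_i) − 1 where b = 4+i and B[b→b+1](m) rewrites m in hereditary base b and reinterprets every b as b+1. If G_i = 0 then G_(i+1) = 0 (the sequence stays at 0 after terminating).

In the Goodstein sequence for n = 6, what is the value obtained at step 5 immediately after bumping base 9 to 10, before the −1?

i=0: 6 = 4 + 2 (b=4); 4→5: 5 + 2 = 7; 7−1 = 6
i=1: 6 = 5 + 1 (b=5); 5→6: 6 + 1 = 7; 7−1 = 6
i=2: 6 = 6 (b=6); 6→7: 7 = 7; 7−1 = 6
i=3: 6 = 6 (b=7); 7→8: 6 = 6; 6−1 = 5
i=4: 5 = 5 (b=8); 8→9: 5 = 5; 5−1 = 4
i=5: 4 = 4 (b=9); 9→10: 4 = 4; 4−1 = 3

4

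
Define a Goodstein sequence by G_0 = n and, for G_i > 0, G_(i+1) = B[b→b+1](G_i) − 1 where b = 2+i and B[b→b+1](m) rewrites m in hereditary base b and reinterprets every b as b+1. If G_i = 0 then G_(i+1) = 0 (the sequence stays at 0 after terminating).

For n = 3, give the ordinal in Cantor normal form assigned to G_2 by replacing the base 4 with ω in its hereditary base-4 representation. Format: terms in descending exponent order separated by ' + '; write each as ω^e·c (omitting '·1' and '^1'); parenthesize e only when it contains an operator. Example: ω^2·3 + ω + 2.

i=0: 3 = 2 + 1 (b=2); 2→3: 3 + 1 = 4; 4−1 = 3
i=1: 3 = 3 (b=3); 3→4: 4 = 4; 4−1 = 3

3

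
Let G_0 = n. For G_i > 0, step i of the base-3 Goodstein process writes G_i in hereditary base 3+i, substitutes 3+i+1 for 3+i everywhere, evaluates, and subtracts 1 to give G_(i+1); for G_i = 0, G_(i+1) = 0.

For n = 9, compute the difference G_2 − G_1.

base 3: 9 = 3^2; at 4: 4^2 = 16; next = 15
base 4: 15 = 3·4 + 3; at 5: 3·5 + 3 = 18; next = 17

2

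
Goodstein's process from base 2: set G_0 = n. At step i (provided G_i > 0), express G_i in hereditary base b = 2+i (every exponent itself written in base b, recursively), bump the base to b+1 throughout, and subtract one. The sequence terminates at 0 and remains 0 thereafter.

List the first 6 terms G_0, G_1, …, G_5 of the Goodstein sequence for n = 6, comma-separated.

6, 29, 257, 3125, 46655, 98039

[0] 6 ≡ 2^2 + 2 (base 2). Lift 3: 30. −1: 29.
[1] 29 ≡ 3^3 + 2 (base 3). Lift 4: 258. −1: 257.
[2] 257 ≡ 4^4 + 1 (base 4). Lift 5: 3126. −1: 3125.
[3] 3125 ≡ 5^5 (base 5). Lift 6: 46656. −1: 46655.
[4] 46655 ≡ 5·6^5 + 5·6^4 + 5·6^3 + 5·6^2 + 5·6 + 5 (base 6). Lift 7: 98040. −1: 98039.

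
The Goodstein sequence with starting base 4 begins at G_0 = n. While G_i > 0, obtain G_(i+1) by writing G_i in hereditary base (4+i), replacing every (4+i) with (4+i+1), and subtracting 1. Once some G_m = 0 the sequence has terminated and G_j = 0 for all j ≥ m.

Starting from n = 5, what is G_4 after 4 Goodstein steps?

G_0=5  [base 4] 4 + 1  →[4↦5]→  5 + 1 = 6  −1 ⇒ G_1=5
G_1=5  [base 5] 5  →[5↦6]→  6 = 6  −1 ⇒ G_2=5
G_2=5  [base 6] 5  →[6↦7]→  5 = 5  −1 ⇒ G_3=4
G_3=4  [base 7] 4  →[7↦8]→  4 = 4  −1 ⇒ G_4=3

3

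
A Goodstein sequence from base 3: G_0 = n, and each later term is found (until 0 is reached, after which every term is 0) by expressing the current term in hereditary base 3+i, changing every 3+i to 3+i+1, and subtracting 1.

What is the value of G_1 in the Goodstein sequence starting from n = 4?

4

step 0: 4 = 3 + 1; sub 4 for 3: 4 + 1; = 5; G_1 = 5−1 = 4
step 1: 4 = 4; sub 5 for 4: 5; = 5; G_2 = 5−1 = 4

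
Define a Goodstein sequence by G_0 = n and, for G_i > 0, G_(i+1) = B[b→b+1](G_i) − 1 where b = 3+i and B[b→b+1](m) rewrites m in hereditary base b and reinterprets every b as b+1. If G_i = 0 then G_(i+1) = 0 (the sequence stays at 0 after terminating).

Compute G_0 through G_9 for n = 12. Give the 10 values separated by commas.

[0] 12 ≡ 3^2 + 3 (base 3). Lift 4: 20. −1: 19.
[1] 19 ≡ 4^2 + 3 (base 4). Lift 5: 28. −1: 27.
[2] 27 ≡ 5^2 + 2 (base 5). Lift 6: 38. −1: 37.
[3] 37 ≡ 6^2 + 1 (base 6). Lift 7: 50. −1: 49.
[4] 49 ≡ 7^2 (base 7). Lift 8: 64. −1: 63.
[5] 63 ≡ 7·8 + 7 (base 8). Lift 9: 70. −1: 69.
[6] 69 ≡ 7·9 + 6 (base 9). Lift 10: 76. −1: 75.
[7] 75 ≡ 7·10 + 5 (base 10). Lift 11: 82. −1: 81.
[8] 81 ≡ 7·11 + 4 (base 11). Lift 12: 88. −1: 87.

12, 19, 27, 37, 49, 63, 69, 75, 81, 87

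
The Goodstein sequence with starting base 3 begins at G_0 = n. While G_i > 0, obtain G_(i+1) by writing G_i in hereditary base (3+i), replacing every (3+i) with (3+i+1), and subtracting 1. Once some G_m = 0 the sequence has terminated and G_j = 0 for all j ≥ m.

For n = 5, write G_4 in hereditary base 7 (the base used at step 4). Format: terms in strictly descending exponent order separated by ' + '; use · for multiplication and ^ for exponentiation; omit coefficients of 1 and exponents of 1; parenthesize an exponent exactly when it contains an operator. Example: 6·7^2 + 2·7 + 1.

i=0: 5 = 3 + 2 (b=3); 3→4: 4 + 2 = 6; 6−1 = 5
i=1: 5 = 4 + 1 (b=4); 4→5: 5 + 1 = 6; 6−1 = 5
i=2: 5 = 5 (b=5); 5→6: 6 = 6; 6−1 = 5
i=3: 5 = 5 (b=6); 6→7: 5 = 5; 5−1 = 4
i=4: 4 = 4 (b=7); 7→8: 4 = 4; 4−1 = 3

4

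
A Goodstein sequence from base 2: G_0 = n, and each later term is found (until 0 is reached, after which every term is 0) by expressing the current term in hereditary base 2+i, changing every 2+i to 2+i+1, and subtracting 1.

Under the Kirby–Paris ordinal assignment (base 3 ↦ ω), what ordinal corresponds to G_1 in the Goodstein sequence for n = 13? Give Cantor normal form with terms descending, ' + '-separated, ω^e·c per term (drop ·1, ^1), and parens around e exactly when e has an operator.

i=0: 13 = 2^(2 + 1) + 2^2 + 1 (b=2); 2→3: 3^(3 + 1) + 3^3 + 1 = 109; 109−1 = 108
i=1: 108 = 3^(3 + 1) + 3^3 (b=3); 3→4: 4^(4 + 1) + 4^4 = 1280; 1280−1 = 1279

ω^(ω + 1) + ω^ω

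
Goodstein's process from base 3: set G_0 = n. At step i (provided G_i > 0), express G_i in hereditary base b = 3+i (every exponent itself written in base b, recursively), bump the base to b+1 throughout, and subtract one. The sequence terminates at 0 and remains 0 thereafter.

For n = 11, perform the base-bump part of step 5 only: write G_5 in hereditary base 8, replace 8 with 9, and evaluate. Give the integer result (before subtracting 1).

48

step 0: 11 = 3^2 + 2; sub 4 for 3: 4^2 + 2; = 18; G_1 = 18−1 = 17
step 1: 17 = 4^2 + 1; sub 5 for 4: 5^2 + 1; = 26; G_2 = 26−1 = 25
step 2: 25 = 5^2; sub 6 for 5: 6^2; = 36; G_3 = 36−1 = 35
step 3: 35 = 5·6 + 5; sub 7 for 6: 5·7 + 5; = 40; G_4 = 40−1 = 39
step 4: 39 = 5·7 + 4; sub 8 for 7: 5·8 + 4; = 44; G_5 = 44−1 = 43
step 5: 43 = 5·8 + 3; sub 9 for 8: 5·9 + 3; = 48; G_6 = 48−1 = 47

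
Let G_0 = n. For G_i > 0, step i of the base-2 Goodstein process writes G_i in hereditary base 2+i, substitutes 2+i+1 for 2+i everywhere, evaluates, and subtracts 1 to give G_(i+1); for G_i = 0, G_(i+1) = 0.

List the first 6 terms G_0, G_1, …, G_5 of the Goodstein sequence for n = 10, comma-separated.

10, 83, 1025, 15625, 279935, 4215754

G_0 = 10. HB_2(10) = 2^(2 + 1) + 2. Bump = 84. G_1 = 83.
G_1 = 83. HB_3(83) = 3^(3 + 1) + 2. Bump = 1026. G_2 = 1025.
G_2 = 1025. HB_4(1025) = 4^(4 + 1) + 1. Bump = 15626. G_3 = 15625.
G_3 = 15625. HB_5(15625) = 5^(5 + 1). Bump = 279936. G_4 = 279935.
G_4 = 279935. HB_6(279935) = 5·6^6 + 5·6^5 + 5·6^4 + 5·6^3 + 5·6^2 + 5·6 + 5. Bump = 4215755. G_5 = 4215754.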